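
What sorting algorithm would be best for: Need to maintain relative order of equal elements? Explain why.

Best choice: Merge sort or Insertion sort
Reason: Both are stable; quicksort and heapsort are not stable


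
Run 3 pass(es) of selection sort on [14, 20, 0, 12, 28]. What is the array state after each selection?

Pass 1: Select minimum 0 at index 2, swap -> [0, 20, 14, 12, 28]
Pass 2: Select minimum 12 at index 3, swap -> [0, 12, 14, 20, 28]
Pass 3: Select minimum 14 at index 2, swap -> [0, 12, 14, 20, 28]


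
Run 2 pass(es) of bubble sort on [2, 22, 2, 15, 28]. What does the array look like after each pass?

After pass 1: [2, 2, 15, 22, 28] (2 swaps)
After pass 2: [2, 2, 15, 22, 28] (0 swaps)
Total swaps: 2


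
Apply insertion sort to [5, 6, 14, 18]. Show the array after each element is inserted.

First element 5 is already 'sorted'
Insert 6: shifted 0 elements -> [5, 6, 14, 18]
Insert 14: shifted 0 elements -> [5, 6, 14, 18]
Insert 18: shifted 0 elements -> [5, 6, 14, 18]


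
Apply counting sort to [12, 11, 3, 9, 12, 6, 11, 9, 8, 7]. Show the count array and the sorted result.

Count array: [0, 0, 0, 1, 0, 0, 1, 1, 1, 2, 0, 2, 2]
(count[i] = number of elements equal to i)
Cumulative count: [0, 0, 0, 1, 1, 1, 2, 3, 4, 6, 6, 8, 10]
Sorted: [3, 6, 7, 8, 9, 9, 11, 11, 12, 12]


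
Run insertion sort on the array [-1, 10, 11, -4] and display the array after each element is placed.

First element -1 is already 'sorted'
Insert 10: shifted 0 elements -> [-1, 10, 11, -4]
Insert 11: shifted 0 elements -> [-1, 10, 11, -4]
Insert -4: shifted 3 elements -> [-4, -1, 10, 11]


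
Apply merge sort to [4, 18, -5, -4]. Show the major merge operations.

Divide and conquer:
  Merge [4] + [18] -> [4, 18]
  Merge [-5] + [-4] -> [-5, -4]
  Merge [4, 18] + [-5, -4] -> [-5, -4, 4, 18]


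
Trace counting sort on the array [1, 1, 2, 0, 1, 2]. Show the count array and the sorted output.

Count array: [1, 3, 2]
(count[i] = number of elements equal to i)
Cumulative count: [1, 4, 6]
Sorted: [0, 1, 1, 1, 2, 2]


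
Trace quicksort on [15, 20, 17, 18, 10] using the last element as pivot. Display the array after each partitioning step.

Partition 1: pivot=10 at index 0 -> [10, 20, 17, 18, 15]
Partition 2: pivot=15 at index 1 -> [10, 15, 17, 18, 20]
Partition 3: pivot=20 at index 4 -> [10, 15, 17, 18, 20]
Partition 4: pivot=18 at index 3 -> [10, 15, 17, 18, 20]


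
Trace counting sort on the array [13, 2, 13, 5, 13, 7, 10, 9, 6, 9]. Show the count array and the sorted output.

Count array: [0, 0, 1, 0, 0, 1, 1, 1, 0, 2, 1, 0, 0, 3]
(count[i] = number of elements equal to i)
Cumulative count: [0, 0, 1, 1, 1, 2, 3, 4, 4, 6, 7, 7, 7, 10]
Sorted: [2, 5, 6, 7, 9, 9, 10, 13, 13, 13]


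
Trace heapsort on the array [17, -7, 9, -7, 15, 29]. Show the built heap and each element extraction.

Build heap: [29, 15, 17, -7, -7, 9]
Extract 29: [17, 15, 9, -7, -7, 29]
Extract 17: [15, -7, 9, -7, 17, 29]
Extract 15: [9, -7, -7, 15, 17, 29]
Extract 9: [-7, -7, 9, 15, 17, 29]
Extract -7: [-7, -7, 9, 15, 17, 29]


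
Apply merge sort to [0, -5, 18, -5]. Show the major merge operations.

Divide and conquer:
  Merge [0] + [-5] -> [-5, 0]
  Merge [18] + [-5] -> [-5, 18]
  Merge [-5, 0] + [-5, 18] -> [-5, -5, 0, 18]


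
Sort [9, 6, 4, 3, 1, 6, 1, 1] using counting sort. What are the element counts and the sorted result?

Count array: [0, 3, 0, 1, 1, 0, 2, 0, 0, 1]
(count[i] = number of elements equal to i)
Cumulative count: [0, 3, 3, 4, 5, 5, 7, 7, 7, 8]
Sorted: [1, 1, 1, 3, 4, 6, 6, 9]


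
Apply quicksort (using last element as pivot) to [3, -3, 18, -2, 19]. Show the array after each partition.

Partition 1: pivot=19 at index 4 -> [3, -3, 18, -2, 19]
Partition 2: pivot=-2 at index 1 -> [-3, -2, 18, 3, 19]
Partition 3: pivot=3 at index 2 -> [-3, -2, 3, 18, 19]


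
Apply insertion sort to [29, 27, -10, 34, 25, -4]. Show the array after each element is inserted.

First element 29 is already 'sorted'
Insert 27: shifted 1 elements -> [27, 29, -10, 34, 25, -4]
Insert -10: shifted 2 elements -> [-10, 27, 29, 34, 25, -4]
Insert 34: shifted 0 elements -> [-10, 27, 29, 34, 25, -4]
Insert 25: shifted 3 elements -> [-10, 25, 27, 29, 34, -4]
Insert -4: shifted 4 elements -> [-10, -4, 25, 27, 29, 34]


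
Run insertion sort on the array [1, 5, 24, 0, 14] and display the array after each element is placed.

First element 1 is already 'sorted'
Insert 5: shifted 0 elements -> [1, 5, 24, 0, 14]
Insert 24: shifted 0 elements -> [1, 5, 24, 0, 14]
Insert 0: shifted 3 elements -> [0, 1, 5, 24, 14]
Insert 14: shifted 1 elements -> [0, 1, 5, 14, 24]


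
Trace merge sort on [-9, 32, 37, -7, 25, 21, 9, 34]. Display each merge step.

Divide and conquer:
  Merge [-9] + [32] -> [-9, 32]
  Merge [37] + [-7] -> [-7, 37]
  Merge [-9, 32] + [-7, 37] -> [-9, -7, 32, 37]
  Merge [25] + [21] -> [21, 25]
  Merge [9] + [34] -> [9, 34]
  Merge [21, 25] + [9, 34] -> [9, 21, 25, 34]
  Merge [-9, -7, 32, 37] + [9, 21, 25, 34] -> [-9, -7, 9, 21, 25, 32, 34, 37]


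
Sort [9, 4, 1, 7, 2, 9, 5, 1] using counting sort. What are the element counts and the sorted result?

Count array: [0, 2, 1, 0, 1, 1, 0, 1, 0, 2]
(count[i] = number of elements equal to i)
Cumulative count: [0, 2, 3, 3, 4, 5, 5, 6, 6, 8]
Sorted: [1, 1, 2, 4, 5, 7, 9, 9]


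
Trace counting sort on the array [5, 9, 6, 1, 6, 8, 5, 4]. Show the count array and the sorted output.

Count array: [0, 1, 0, 0, 1, 2, 2, 0, 1, 1]
(count[i] = number of elements equal to i)
Cumulative count: [0, 1, 1, 1, 2, 4, 6, 6, 7, 8]
Sorted: [1, 4, 5, 5, 6, 6, 8, 9]


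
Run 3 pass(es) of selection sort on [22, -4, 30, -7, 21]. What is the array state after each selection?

Pass 1: Select minimum -7 at index 3, swap -> [-7, -4, 30, 22, 21]
Pass 2: Select minimum -4 at index 1, swap -> [-7, -4, 30, 22, 21]
Pass 3: Select minimum 21 at index 4, swap -> [-7, -4, 21, 22, 30]


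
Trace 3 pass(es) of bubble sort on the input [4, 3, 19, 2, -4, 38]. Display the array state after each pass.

After pass 1: [3, 4, 2, -4, 19, 38] (3 swaps)
After pass 2: [3, 2, -4, 4, 19, 38] (2 swaps)
After pass 3: [2, -4, 3, 4, 19, 38] (2 swaps)
Total swaps: 7


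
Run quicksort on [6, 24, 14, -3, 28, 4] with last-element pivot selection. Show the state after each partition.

Partition 1: pivot=4 at index 1 -> [-3, 4, 14, 6, 28, 24]
Partition 2: pivot=24 at index 4 -> [-3, 4, 14, 6, 24, 28]
Partition 3: pivot=6 at index 2 -> [-3, 4, 6, 14, 24, 28]


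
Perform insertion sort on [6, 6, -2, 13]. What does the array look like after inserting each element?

First element 6 is already 'sorted'
Insert 6: shifted 0 elements -> [6, 6, -2, 13]
Insert -2: shifted 2 elements -> [-2, 6, 6, 13]
Insert 13: shifted 0 elements -> [-2, 6, 6, 13]


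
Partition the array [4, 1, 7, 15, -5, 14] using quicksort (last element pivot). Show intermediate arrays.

Partition 1: pivot=14 at index 4 -> [4, 1, 7, -5, 14, 15]
Partition 2: pivot=-5 at index 0 -> [-5, 1, 7, 4, 14, 15]
Partition 3: pivot=4 at index 2 -> [-5, 1, 4, 7, 14, 15]


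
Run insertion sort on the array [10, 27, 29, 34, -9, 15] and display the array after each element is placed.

First element 10 is already 'sorted'
Insert 27: shifted 0 elements -> [10, 27, 29, 34, -9, 15]
Insert 29: shifted 0 elements -> [10, 27, 29, 34, -9, 15]
Insert 34: shifted 0 elements -> [10, 27, 29, 34, -9, 15]
Insert -9: shifted 4 elements -> [-9, 10, 27, 29, 34, 15]
Insert 15: shifted 3 elements -> [-9, 10, 15, 27, 29, 34]


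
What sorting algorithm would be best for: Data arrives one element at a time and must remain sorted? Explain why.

Best choice: Insertion sort
Reason: Insertion sort naturally handles online/streaming input by inserting each new element into sorted position


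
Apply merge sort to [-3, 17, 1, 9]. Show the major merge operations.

Divide and conquer:
  Merge [-3] + [17] -> [-3, 17]
  Merge [1] + [9] -> [1, 9]
  Merge [-3, 17] + [1, 9] -> [-3, 1, 9, 17]


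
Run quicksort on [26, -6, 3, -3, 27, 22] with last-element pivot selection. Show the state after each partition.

Partition 1: pivot=22 at index 3 -> [-6, 3, -3, 22, 27, 26]
Partition 2: pivot=-3 at index 1 -> [-6, -3, 3, 22, 27, 26]
Partition 3: pivot=26 at index 4 -> [-6, -3, 3, 22, 26, 27]


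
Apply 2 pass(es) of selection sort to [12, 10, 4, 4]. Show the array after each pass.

Pass 1: Select minimum 4 at index 2, swap -> [4, 10, 12, 4]
Pass 2: Select minimum 4 at index 3, swap -> [4, 4, 12, 10]


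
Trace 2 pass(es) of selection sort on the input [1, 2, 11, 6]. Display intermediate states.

Pass 1: Select minimum 1 at index 0, swap -> [1, 2, 11, 6]
Pass 2: Select minimum 2 at index 1, swap -> [1, 2, 11, 6]


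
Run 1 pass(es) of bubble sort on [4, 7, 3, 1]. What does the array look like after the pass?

After pass 1: [4, 3, 1, 7] (2 swaps)
Total swaps: 2


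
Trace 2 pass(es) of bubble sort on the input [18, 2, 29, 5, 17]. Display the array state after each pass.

After pass 1: [2, 18, 5, 17, 29] (3 swaps)
After pass 2: [2, 5, 17, 18, 29] (2 swaps)
Total swaps: 5


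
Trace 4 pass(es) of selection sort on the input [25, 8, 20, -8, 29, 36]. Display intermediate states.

Pass 1: Select minimum -8 at index 3, swap -> [-8, 8, 20, 25, 29, 36]
Pass 2: Select minimum 8 at index 1, swap -> [-8, 8, 20, 25, 29, 36]
Pass 3: Select minimum 20 at index 2, swap -> [-8, 8, 20, 25, 29, 36]
Pass 4: Select minimum 25 at index 3, swap -> [-8, 8, 20, 25, 29, 36]


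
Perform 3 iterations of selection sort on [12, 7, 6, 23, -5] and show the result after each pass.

Pass 1: Select minimum -5 at index 4, swap -> [-5, 7, 6, 23, 12]
Pass 2: Select minimum 6 at index 2, swap -> [-5, 6, 7, 23, 12]
Pass 3: Select minimum 7 at index 2, swap -> [-5, 6, 7, 23, 12]


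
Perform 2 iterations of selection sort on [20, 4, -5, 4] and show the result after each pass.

Pass 1: Select minimum -5 at index 2, swap -> [-5, 4, 20, 4]
Pass 2: Select minimum 4 at index 1, swap -> [-5, 4, 20, 4]


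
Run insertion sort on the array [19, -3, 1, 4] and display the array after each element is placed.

First element 19 is already 'sorted'
Insert -3: shifted 1 elements -> [-3, 19, 1, 4]
Insert 1: shifted 1 elements -> [-3, 1, 19, 4]
Insert 4: shifted 1 elements -> [-3, 1, 4, 19]


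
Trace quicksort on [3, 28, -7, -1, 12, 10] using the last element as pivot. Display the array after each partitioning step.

Partition 1: pivot=10 at index 3 -> [3, -7, -1, 10, 12, 28]
Partition 2: pivot=-1 at index 1 -> [-7, -1, 3, 10, 12, 28]
Partition 3: pivot=28 at index 5 -> [-7, -1, 3, 10, 12, 28]


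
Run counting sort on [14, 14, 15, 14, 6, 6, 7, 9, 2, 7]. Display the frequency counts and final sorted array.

Count array: [0, 0, 1, 0, 0, 0, 2, 2, 0, 1, 0, 0, 0, 0, 3, 1]
(count[i] = number of elements equal to i)
Cumulative count: [0, 0, 1, 1, 1, 1, 3, 5, 5, 6, 6, 6, 6, 6, 9, 10]
Sorted: [2, 6, 6, 7, 7, 9, 14, 14, 14, 15]


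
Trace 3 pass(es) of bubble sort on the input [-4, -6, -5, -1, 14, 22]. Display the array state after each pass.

After pass 1: [-6, -5, -4, -1, 14, 22] (2 swaps)
After pass 2: [-6, -5, -4, -1, 14, 22] (0 swaps)
After pass 3: [-6, -5, -4, -1, 14, 22] (0 swaps)
Total swaps: 2


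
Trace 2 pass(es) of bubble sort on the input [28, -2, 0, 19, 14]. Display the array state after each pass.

After pass 1: [-2, 0, 19, 14, 28] (4 swaps)
After pass 2: [-2, 0, 14, 19, 28] (1 swaps)
Total swaps: 5


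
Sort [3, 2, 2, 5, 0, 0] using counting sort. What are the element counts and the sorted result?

Count array: [2, 0, 2, 1, 0, 1]
(count[i] = number of elements equal to i)
Cumulative count: [2, 2, 4, 5, 5, 6]
Sorted: [0, 0, 2, 2, 3, 5]


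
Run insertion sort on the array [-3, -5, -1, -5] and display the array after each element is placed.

First element -3 is already 'sorted'
Insert -5: shifted 1 elements -> [-5, -3, -1, -5]
Insert -1: shifted 0 elements -> [-5, -3, -1, -5]
Insert -5: shifted 2 elements -> [-5, -5, -3, -1]


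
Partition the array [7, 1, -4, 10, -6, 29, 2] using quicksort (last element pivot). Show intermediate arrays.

Partition 1: pivot=2 at index 3 -> [1, -4, -6, 2, 7, 29, 10]
Partition 2: pivot=-6 at index 0 -> [-6, -4, 1, 2, 7, 29, 10]
Partition 3: pivot=1 at index 2 -> [-6, -4, 1, 2, 7, 29, 10]
Partition 4: pivot=10 at index 5 -> [-6, -4, 1, 2, 7, 10, 29]


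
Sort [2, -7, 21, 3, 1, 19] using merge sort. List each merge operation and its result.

Divide and conquer:
  Merge [-7] + [21] -> [-7, 21]
  Merge [2] + [-7, 21] -> [-7, 2, 21]
  Merge [1] + [19] -> [1, 19]
  Merge [3] + [1, 19] -> [1, 3, 19]
  Merge [-7, 2, 21] + [1, 3, 19] -> [-7, 1, 2, 3, 19, 21]


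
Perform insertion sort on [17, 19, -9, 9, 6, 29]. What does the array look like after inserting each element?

First element 17 is already 'sorted'
Insert 19: shifted 0 elements -> [17, 19, -9, 9, 6, 29]
Insert -9: shifted 2 elements -> [-9, 17, 19, 9, 6, 29]
Insert 9: shifted 2 elements -> [-9, 9, 17, 19, 6, 29]
Insert 6: shifted 3 elements -> [-9, 6, 9, 17, 19, 29]
Insert 29: shifted 0 elements -> [-9, 6, 9, 17, 19, 29]


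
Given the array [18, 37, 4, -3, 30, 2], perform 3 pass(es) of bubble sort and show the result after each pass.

After pass 1: [18, 4, -3, 30, 2, 37] (4 swaps)
After pass 2: [4, -3, 18, 2, 30, 37] (3 swaps)
After pass 3: [-3, 4, 2, 18, 30, 37] (2 swaps)
Total swaps: 9


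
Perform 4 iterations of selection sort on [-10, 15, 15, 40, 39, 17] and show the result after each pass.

Pass 1: Select minimum -10 at index 0, swap -> [-10, 15, 15, 40, 39, 17]
Pass 2: Select minimum 15 at index 1, swap -> [-10, 15, 15, 40, 39, 17]
Pass 3: Select minimum 15 at index 2, swap -> [-10, 15, 15, 40, 39, 17]
Pass 4: Select minimum 17 at index 5, swap -> [-10, 15, 15, 17, 39, 40]


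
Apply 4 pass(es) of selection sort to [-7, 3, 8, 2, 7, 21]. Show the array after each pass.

Pass 1: Select minimum -7 at index 0, swap -> [-7, 3, 8, 2, 7, 21]
Pass 2: Select minimum 2 at index 3, swap -> [-7, 2, 8, 3, 7, 21]
Pass 3: Select minimum 3 at index 3, swap -> [-7, 2, 3, 8, 7, 21]
Pass 4: Select minimum 7 at index 4, swap -> [-7, 2, 3, 7, 8, 21]


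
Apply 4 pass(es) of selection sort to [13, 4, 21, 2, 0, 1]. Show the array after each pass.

Pass 1: Select minimum 0 at index 4, swap -> [0, 4, 21, 2, 13, 1]
Pass 2: Select minimum 1 at index 5, swap -> [0, 1, 21, 2, 13, 4]
Pass 3: Select minimum 2 at index 3, swap -> [0, 1, 2, 21, 13, 4]
Pass 4: Select minimum 4 at index 5, swap -> [0, 1, 2, 4, 13, 21]


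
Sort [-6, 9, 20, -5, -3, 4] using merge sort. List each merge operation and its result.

Divide and conquer:
  Merge [9] + [20] -> [9, 20]
  Merge [-6] + [9, 20] -> [-6, 9, 20]
  Merge [-3] + [4] -> [-3, 4]
  Merge [-5] + [-3, 4] -> [-5, -3, 4]
  Merge [-6, 9, 20] + [-5, -3, 4] -> [-6, -5, -3, 4, 9, 20]


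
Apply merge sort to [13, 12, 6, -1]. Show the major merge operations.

Divide and conquer:
  Merge [13] + [12] -> [12, 13]
  Merge [6] + [-1] -> [-1, 6]
  Merge [12, 13] + [-1, 6] -> [-1, 6, 12, 13]


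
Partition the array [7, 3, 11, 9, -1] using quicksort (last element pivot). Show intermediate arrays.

Partition 1: pivot=-1 at index 0 -> [-1, 3, 11, 9, 7]
Partition 2: pivot=7 at index 2 -> [-1, 3, 7, 9, 11]
Partition 3: pivot=11 at index 4 -> [-1, 3, 7, 9, 11]


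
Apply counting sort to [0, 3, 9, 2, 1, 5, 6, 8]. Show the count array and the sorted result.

Count array: [1, 1, 1, 1, 0, 1, 1, 0, 1, 1]
(count[i] = number of elements equal to i)
Cumulative count: [1, 2, 3, 4, 4, 5, 6, 6, 7, 8]
Sorted: [0, 1, 2, 3, 5, 6, 8, 9]


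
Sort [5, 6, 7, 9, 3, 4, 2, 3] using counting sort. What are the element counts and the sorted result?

Count array: [0, 0, 1, 2, 1, 1, 1, 1, 0, 1]
(count[i] = number of elements equal to i)
Cumulative count: [0, 0, 1, 3, 4, 5, 6, 7, 7, 8]
Sorted: [2, 3, 3, 4, 5, 6, 7, 9]


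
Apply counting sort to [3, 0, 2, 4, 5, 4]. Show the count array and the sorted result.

Count array: [1, 0, 1, 1, 2, 1]
(count[i] = number of elements equal to i)
Cumulative count: [1, 1, 2, 3, 5, 6]
Sorted: [0, 2, 3, 4, 4, 5]


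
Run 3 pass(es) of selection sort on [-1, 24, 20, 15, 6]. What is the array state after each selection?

Pass 1: Select minimum -1 at index 0, swap -> [-1, 24, 20, 15, 6]
Pass 2: Select minimum 6 at index 4, swap -> [-1, 6, 20, 15, 24]
Pass 3: Select minimum 15 at index 3, swap -> [-1, 6, 15, 20, 24]


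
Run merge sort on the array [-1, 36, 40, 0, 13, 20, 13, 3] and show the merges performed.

Divide and conquer:
  Merge [-1] + [36] -> [-1, 36]
  Merge [40] + [0] -> [0, 40]
  Merge [-1, 36] + [0, 40] -> [-1, 0, 36, 40]
  Merge [13] + [20] -> [13, 20]
  Merge [13] + [3] -> [3, 13]
  Merge [13, 20] + [3, 13] -> [3, 13, 13, 20]
  Merge [-1, 0, 36, 40] + [3, 13, 13, 20] -> [-1, 0, 3, 13, 13, 20, 36, 40]


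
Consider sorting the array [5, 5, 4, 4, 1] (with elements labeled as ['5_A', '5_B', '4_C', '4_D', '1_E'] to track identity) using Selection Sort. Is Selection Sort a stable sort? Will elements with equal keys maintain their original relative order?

Trace Selection Sort on the labeled array (the key is the number; the letter only tracks identity):
  Pass 1: minimum of unsorted part is 1_E at index 4; swap it with 5_A at index 0 -> [1_E, 5_B, 4_C, 4_D, 5_A]
  Pass 2: minimum of unsorted part is 4_C at index 2; swap it with 5_B at index 1 -> [1_E, 4_C, 5_B, 4_D, 5_A]
  Pass 3: minimum of unsorted part is 4_D at index 3; swap it with 5_B at index 2 -> [1_E, 4_C, 4_D, 5_B, 5_A]
  Pass 4: minimum 5_B is already at index 3; no swap -> [1_E, 4_C, 4_D, 5_B, 5_A]
Final order: [1_E, 4_C, 4_D, 5_B, 5_A]
Equal keys:
  value 4: originally 4_C, 4_D; after sorting 4_C, 4_D -> order preserved
  value 5: originally 5_A, 5_B; after sorting 5_B, 5_A -> order changed
Equal keys were reordered, so Selection Sort is not stable: the long-range swap that moves the minimum into place can carry an element past an equal key. (One such input is enough; an unstable sort may happen to preserve order on other inputs, but it gives no guarantee.)
Answer: Not stable


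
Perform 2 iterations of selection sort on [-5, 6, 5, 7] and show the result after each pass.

Pass 1: Select minimum -5 at index 0, swap -> [-5, 6, 5, 7]
Pass 2: Select minimum 5 at index 2, swap -> [-5, 5, 6, 7]


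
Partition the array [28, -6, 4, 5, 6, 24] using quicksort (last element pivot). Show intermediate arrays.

Partition 1: pivot=24 at index 4 -> [-6, 4, 5, 6, 24, 28]
Partition 2: pivot=6 at index 3 -> [-6, 4, 5, 6, 24, 28]
Partition 3: pivot=5 at index 2 -> [-6, 4, 5, 6, 24, 28]
Partition 4: pivot=4 at index 1 -> [-6, 4, 5, 6, 24, 28]


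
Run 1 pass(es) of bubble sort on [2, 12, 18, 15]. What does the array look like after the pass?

After pass 1: [2, 12, 15, 18] (1 swaps)
Total swaps: 1


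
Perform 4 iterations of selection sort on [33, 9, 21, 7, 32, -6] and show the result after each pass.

Pass 1: Select minimum -6 at index 5, swap -> [-6, 9, 21, 7, 32, 33]
Pass 2: Select minimum 7 at index 3, swap -> [-6, 7, 21, 9, 32, 33]
Pass 3: Select minimum 9 at index 3, swap -> [-6, 7, 9, 21, 32, 33]
Pass 4: Select minimum 21 at index 3, swap -> [-6, 7, 9, 21, 32, 33]


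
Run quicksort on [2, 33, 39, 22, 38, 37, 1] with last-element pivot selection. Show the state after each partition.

Partition 1: pivot=1 at index 0 -> [1, 33, 39, 22, 38, 37, 2]
Partition 2: pivot=2 at index 1 -> [1, 2, 39, 22, 38, 37, 33]
Partition 3: pivot=33 at index 3 -> [1, 2, 22, 33, 38, 37, 39]
Partition 4: pivot=39 at index 6 -> [1, 2, 22, 33, 38, 37, 39]
Partition 5: pivot=37 at index 4 -> [1, 2, 22, 33, 37, 38, 39]


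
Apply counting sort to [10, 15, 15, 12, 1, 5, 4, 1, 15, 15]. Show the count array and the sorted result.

Count array: [0, 2, 0, 0, 1, 1, 0, 0, 0, 0, 1, 0, 1, 0, 0, 4]
(count[i] = number of elements equal to i)
Cumulative count: [0, 2, 2, 2, 3, 4, 4, 4, 4, 4, 5, 5, 6, 6, 6, 10]
Sorted: [1, 1, 4, 5, 10, 12, 15, 15, 15, 15]


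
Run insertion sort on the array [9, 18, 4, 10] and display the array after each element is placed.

First element 9 is already 'sorted'
Insert 18: shifted 0 elements -> [9, 18, 4, 10]
Insert 4: shifted 2 elements -> [4, 9, 18, 10]
Insert 10: shifted 1 elements -> [4, 9, 10, 18]


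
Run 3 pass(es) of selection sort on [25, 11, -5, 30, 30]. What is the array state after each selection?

Pass 1: Select minimum -5 at index 2, swap -> [-5, 11, 25, 30, 30]
Pass 2: Select minimum 11 at index 1, swap -> [-5, 11, 25, 30, 30]
Pass 3: Select minimum 25 at index 2, swap -> [-5, 11, 25, 30, 30]


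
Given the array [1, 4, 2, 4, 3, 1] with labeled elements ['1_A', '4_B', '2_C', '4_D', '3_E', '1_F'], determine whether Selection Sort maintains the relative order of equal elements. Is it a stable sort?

Trace Selection Sort on the labeled array (the key is the number; the letter only tracks identity):
  Pass 1: minimum 1_A is already at index 0; no swap -> [1_A, 4_B, 2_C, 4_D, 3_E, 1_F]
  Pass 2: minimum of unsorted part is 1_F at index 5; swap it with 4_B at index 1 -> [1_A, 1_F, 2_C, 4_D, 3_E, 4_B]
  Pass 3: minimum 2_C is already at index 2; no swap -> [1_A, 1_F, 2_C, 4_D, 3_E, 4_B]
  Pass 4: minimum of unsorted part is 3_E at index 4; swap it with 4_D at index 3 -> [1_A, 1_F, 2_C, 3_E, 4_D, 4_B]
  Pass 5: minimum 4_D is already at index 4; no swap -> [1_A, 1_F, 2_C, 3_E, 4_D, 4_B]
Final order: [1_A, 1_F, 2_C, 3_E, 4_D, 4_B]
Equal keys:
  value 1: originally 1_A, 1_F; after sorting 1_A, 1_F -> order preserved
  value 4: originally 4_B, 4_D; after sorting 4_D, 4_B -> order changed
Equal keys were reordered, so Selection Sort is not stable: the long-range swap that moves the minimum into place can carry an element past an equal key. (One such input is enough; an unstable sort may happen to preserve order on other inputs, but it gives no guarantee.)
Answer: Not stable


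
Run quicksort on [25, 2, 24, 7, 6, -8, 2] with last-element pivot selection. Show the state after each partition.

Partition 1: pivot=2 at index 2 -> [2, -8, 2, 7, 6, 25, 24]
Partition 2: pivot=-8 at index 0 -> [-8, 2, 2, 7, 6, 25, 24]
Partition 3: pivot=24 at index 5 -> [-8, 2, 2, 7, 6, 24, 25]
Partition 4: pivot=6 at index 3 -> [-8, 2, 2, 6, 7, 24, 25]


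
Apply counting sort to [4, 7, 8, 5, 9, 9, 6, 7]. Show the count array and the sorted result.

Count array: [0, 0, 0, 0, 1, 1, 1, 2, 1, 2]
(count[i] = number of elements equal to i)
Cumulative count: [0, 0, 0, 0, 1, 2, 3, 5, 6, 8]
Sorted: [4, 5, 6, 7, 7, 8, 9, 9]


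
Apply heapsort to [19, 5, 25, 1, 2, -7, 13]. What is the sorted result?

Build heap: [25, 5, 19, 1, 2, -7, 13]
Extract 25: [19, 5, 13, 1, 2, -7, 25]
Extract 19: [13, 5, -7, 1, 2, 19, 25]
Extract 13: [5, 2, -7, 1, 13, 19, 25]
Extract 5: [2, 1, -7, 5, 13, 19, 25]
Extract 2: [1, -7, 2, 5, 13, 19, 25]
Extract 1: [-7, 1, 2, 5, 13, 19, 25]


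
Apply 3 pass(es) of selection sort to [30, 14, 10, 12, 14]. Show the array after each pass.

Pass 1: Select minimum 10 at index 2, swap -> [10, 14, 30, 12, 14]
Pass 2: Select minimum 12 at index 3, swap -> [10, 12, 30, 14, 14]
Pass 3: Select minimum 14 at index 3, swap -> [10, 12, 14, 30, 14]


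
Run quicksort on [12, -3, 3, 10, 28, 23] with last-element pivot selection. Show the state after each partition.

Partition 1: pivot=23 at index 4 -> [12, -3, 3, 10, 23, 28]
Partition 2: pivot=10 at index 2 -> [-3, 3, 10, 12, 23, 28]
Partition 3: pivot=3 at index 1 -> [-3, 3, 10, 12, 23, 28]


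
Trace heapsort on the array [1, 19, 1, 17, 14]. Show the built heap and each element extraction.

Build heap: [19, 17, 1, 1, 14]
Extract 19: [17, 14, 1, 1, 19]
Extract 17: [14, 1, 1, 17, 19]
Extract 14: [1, 1, 14, 17, 19]
Extract 1: [1, 1, 14, 17, 19]


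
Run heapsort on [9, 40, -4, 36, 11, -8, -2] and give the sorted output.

Build heap: [40, 36, -2, 9, 11, -8, -4]
Extract 40: [36, 11, -2, 9, -4, -8, 40]
Extract 36: [11, 9, -2, -8, -4, 36, 40]
Extract 11: [9, -4, -2, -8, 11, 36, 40]
Extract 9: [-2, -4, -8, 9, 11, 36, 40]
Extract -2: [-4, -8, -2, 9, 11, 36, 40]
Extract -4: [-8, -4, -2, 9, 11, 36, 40]


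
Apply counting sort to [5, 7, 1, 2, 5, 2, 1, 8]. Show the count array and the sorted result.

Count array: [0, 2, 2, 0, 0, 2, 0, 1, 1]
(count[i] = number of elements equal to i)
Cumulative count: [0, 2, 4, 4, 4, 6, 6, 7, 8]
Sorted: [1, 1, 2, 2, 5, 5, 7, 8]


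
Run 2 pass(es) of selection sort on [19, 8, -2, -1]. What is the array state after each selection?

Pass 1: Select minimum -2 at index 2, swap -> [-2, 8, 19, -1]
Pass 2: Select minimum -1 at index 3, swap -> [-2, -1, 19, 8]


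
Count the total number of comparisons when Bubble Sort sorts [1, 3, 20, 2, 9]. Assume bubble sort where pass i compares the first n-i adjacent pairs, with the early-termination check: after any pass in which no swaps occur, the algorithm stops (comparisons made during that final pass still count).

Pass 1: compare adjacent pairs (0,1)..(3,4) = 4 comparison(s), 2 swap(s) -> [1, 3, 2, 9, 20]
Pass 2: compare adjacent pairs (0,1)..(2,3) = 3 comparison(s), 1 swap(s) -> [1, 2, 3, 9, 20]
Pass 3: compare adjacent pairs (0,1)..(1,2) = 2 comparison(s), 0 swap(s) -> [1, 2, 3, 9, 20]
No swaps in this pass, so bubble sort stops here.
Total comparisons: 4 + 3 + 2 = 9


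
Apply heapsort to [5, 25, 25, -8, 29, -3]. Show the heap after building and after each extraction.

Build heap: [29, 25, 25, -8, 5, -3]
Extract 29: [25, 5, 25, -8, -3, 29]
Extract 25: [25, 5, -3, -8, 25, 29]
Extract 25: [5, -8, -3, 25, 25, 29]
Extract 5: [-3, -8, 5, 25, 25, 29]
Extract -3: [-8, -3, 5, 25, 25, 29]


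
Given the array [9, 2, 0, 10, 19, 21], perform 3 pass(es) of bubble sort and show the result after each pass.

After pass 1: [2, 0, 9, 10, 19, 21] (2 swaps)
After pass 2: [0, 2, 9, 10, 19, 21] (1 swaps)
After pass 3: [0, 2, 9, 10, 19, 21] (0 swaps)
Total swaps: 3


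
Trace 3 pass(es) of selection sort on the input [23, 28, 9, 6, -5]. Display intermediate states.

Pass 1: Select minimum -5 at index 4, swap -> [-5, 28, 9, 6, 23]
Pass 2: Select minimum 6 at index 3, swap -> [-5, 6, 9, 28, 23]
Pass 3: Select minimum 9 at index 2, swap -> [-5, 6, 9, 28, 23]


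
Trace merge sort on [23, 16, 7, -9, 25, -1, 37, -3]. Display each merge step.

Divide and conquer:
  Merge [23] + [16] -> [16, 23]
  Merge [7] + [-9] -> [-9, 7]
  Merge [16, 23] + [-9, 7] -> [-9, 7, 16, 23]
  Merge [25] + [-1] -> [-1, 25]
  Merge [37] + [-3] -> [-3, 37]
  Merge [-1, 25] + [-3, 37] -> [-3, -1, 25, 37]
  Merge [-9, 7, 16, 23] + [-3, -1, 25, 37] -> [-9, -3, -1, 7, 16, 23, 25, 37]


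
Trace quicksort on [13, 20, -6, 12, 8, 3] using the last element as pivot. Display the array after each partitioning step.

Partition 1: pivot=3 at index 1 -> [-6, 3, 13, 12, 8, 20]
Partition 2: pivot=20 at index 5 -> [-6, 3, 13, 12, 8, 20]
Partition 3: pivot=8 at index 2 -> [-6, 3, 8, 12, 13, 20]
Partition 4: pivot=13 at index 4 -> [-6, 3, 8, 12, 13, 20]


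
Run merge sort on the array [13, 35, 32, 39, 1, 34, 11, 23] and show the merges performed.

Divide and conquer:
  Merge [13] + [35] -> [13, 35]
  Merge [32] + [39] -> [32, 39]
  Merge [13, 35] + [32, 39] -> [13, 32, 35, 39]
  Merge [1] + [34] -> [1, 34]
  Merge [11] + [23] -> [11, 23]
  Merge [1, 34] + [11, 23] -> [1, 11, 23, 34]
  Merge [13, 32, 35, 39] + [1, 11, 23, 34] -> [1, 11, 13, 23, 32, 34, 35, 39]


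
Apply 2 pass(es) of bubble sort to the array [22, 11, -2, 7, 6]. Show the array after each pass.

After pass 1: [11, -2, 7, 6, 22] (4 swaps)
After pass 2: [-2, 7, 6, 11, 22] (3 swaps)
Total swaps: 7


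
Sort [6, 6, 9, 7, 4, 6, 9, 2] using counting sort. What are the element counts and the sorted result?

Count array: [0, 0, 1, 0, 1, 0, 3, 1, 0, 2]
(count[i] = number of elements equal to i)
Cumulative count: [0, 0, 1, 1, 2, 2, 5, 6, 6, 8]
Sorted: [2, 4, 6, 6, 6, 7, 9, 9]


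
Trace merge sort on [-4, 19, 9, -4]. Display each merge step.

Divide and conquer:
  Merge [-4] + [19] -> [-4, 19]
  Merge [9] + [-4] -> [-4, 9]
  Merge [-4, 19] + [-4, 9] -> [-4, -4, 9, 19]


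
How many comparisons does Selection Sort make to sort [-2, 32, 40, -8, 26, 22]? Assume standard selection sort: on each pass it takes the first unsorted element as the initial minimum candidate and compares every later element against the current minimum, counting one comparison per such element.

Pass 1: scan indices 1..5 for the minimum = 5 comparison(s); min is -8, place at index 0 -> [-8, 32, 40, -2, 26, 22]
Pass 2: scan indices 2..5 for the minimum = 4 comparison(s); min is -2, place at index 1 -> [-8, -2, 40, 32, 26, 22]
Pass 3: scan indices 3..5 for the minimum = 3 comparison(s); min is 22, place at index 2 -> [-8, -2, 22, 32, 26, 40]
Pass 4: scan indices 4..5 for the minimum = 2 comparison(s); min is 26, place at index 3 -> [-8, -2, 22, 26, 32, 40]
Pass 5: scan indices 5..5 for the minimum = 1 comparison(s); min is 32, place at index 4 -> [-8, -2, 22, 26, 32, 40]
Selection sort always scans the whole unsorted suffix, so the count is (n-1) + (n-2) + ... + 1 = n(n-1)/2 = 6*5/2 = 15 regardless of the input order.
Total comparisons: 5 + 4 + 3 + 2 + 1 = 15


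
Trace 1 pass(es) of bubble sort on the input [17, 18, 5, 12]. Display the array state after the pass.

After pass 1: [17, 5, 12, 18] (2 swaps)
Total swaps: 2


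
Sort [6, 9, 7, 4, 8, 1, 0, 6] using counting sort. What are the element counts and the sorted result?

Count array: [1, 1, 0, 0, 1, 0, 2, 1, 1, 1]
(count[i] = number of elements equal to i)
Cumulative count: [1, 2, 2, 2, 3, 3, 5, 6, 7, 8]
Sorted: [0, 1, 4, 6, 6, 7, 8, 9]


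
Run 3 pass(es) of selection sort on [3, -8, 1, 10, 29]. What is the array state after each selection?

Pass 1: Select minimum -8 at index 1, swap -> [-8, 3, 1, 10, 29]
Pass 2: Select minimum 1 at index 2, swap -> [-8, 1, 3, 10, 29]
Pass 3: Select minimum 3 at index 2, swap -> [-8, 1, 3, 10, 29]


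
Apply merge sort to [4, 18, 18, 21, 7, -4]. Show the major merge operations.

Divide and conquer:
  Merge [18] + [18] -> [18, 18]
  Merge [4] + [18, 18] -> [4, 18, 18]
  Merge [7] + [-4] -> [-4, 7]
  Merge [21] + [-4, 7] -> [-4, 7, 21]
  Merge [4, 18, 18] + [-4, 7, 21] -> [-4, 4, 7, 18, 18, 21]


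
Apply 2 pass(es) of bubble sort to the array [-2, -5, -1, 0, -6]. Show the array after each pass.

After pass 1: [-5, -2, -1, -6, 0] (2 swaps)
After pass 2: [-5, -2, -6, -1, 0] (1 swaps)
Total swaps: 3


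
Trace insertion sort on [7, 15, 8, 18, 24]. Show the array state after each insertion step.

First element 7 is already 'sorted'
Insert 15: shifted 0 elements -> [7, 15, 8, 18, 24]
Insert 8: shifted 1 elements -> [7, 8, 15, 18, 24]
Insert 18: shifted 0 elements -> [7, 8, 15, 18, 24]
Insert 24: shifted 0 elements -> [7, 8, 15, 18, 24]


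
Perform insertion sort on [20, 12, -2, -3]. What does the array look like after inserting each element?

First element 20 is already 'sorted'
Insert 12: shifted 1 elements -> [12, 20, -2, -3]
Insert -2: shifted 2 elements -> [-2, 12, 20, -3]
Insert -3: shifted 3 elements -> [-3, -2, 12, 20]


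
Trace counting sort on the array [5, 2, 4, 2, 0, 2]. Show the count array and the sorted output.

Count array: [1, 0, 3, 0, 1, 1]
(count[i] = number of elements equal to i)
Cumulative count: [1, 1, 4, 4, 5, 6]
Sorted: [0, 2, 2, 2, 4, 5]


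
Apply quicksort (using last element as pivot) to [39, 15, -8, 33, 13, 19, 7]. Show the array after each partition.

Partition 1: pivot=7 at index 1 -> [-8, 7, 39, 33, 13, 19, 15]
Partition 2: pivot=15 at index 3 -> [-8, 7, 13, 15, 39, 19, 33]
Partition 3: pivot=33 at index 5 -> [-8, 7, 13, 15, 19, 33, 39]


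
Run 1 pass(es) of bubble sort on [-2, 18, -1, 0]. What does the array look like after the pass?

After pass 1: [-2, -1, 0, 18] (2 swaps)
Total swaps: 2


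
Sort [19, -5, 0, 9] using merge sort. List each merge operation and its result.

Divide and conquer:
  Merge [19] + [-5] -> [-5, 19]
  Merge [0] + [9] -> [0, 9]
  Merge [-5, 19] + [0, 9] -> [-5, 0, 9, 19]


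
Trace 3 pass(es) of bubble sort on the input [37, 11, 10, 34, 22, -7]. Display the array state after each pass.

After pass 1: [11, 10, 34, 22, -7, 37] (5 swaps)
After pass 2: [10, 11, 22, -7, 34, 37] (3 swaps)
After pass 3: [10, 11, -7, 22, 34, 37] (1 swaps)
Total swaps: 9


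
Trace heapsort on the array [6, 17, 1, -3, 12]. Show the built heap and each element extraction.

Build heap: [17, 12, 1, -3, 6]
Extract 17: [12, 6, 1, -3, 17]
Extract 12: [6, -3, 1, 12, 17]
Extract 6: [1, -3, 6, 12, 17]
Extract 1: [-3, 1, 6, 12, 17]


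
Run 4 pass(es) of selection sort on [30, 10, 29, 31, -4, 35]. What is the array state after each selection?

Pass 1: Select minimum -4 at index 4, swap -> [-4, 10, 29, 31, 30, 35]
Pass 2: Select minimum 10 at index 1, swap -> [-4, 10, 29, 31, 30, 35]
Pass 3: Select minimum 29 at index 2, swap -> [-4, 10, 29, 31, 30, 35]
Pass 4: Select minimum 30 at index 4, swap -> [-4, 10, 29, 30, 31, 35]


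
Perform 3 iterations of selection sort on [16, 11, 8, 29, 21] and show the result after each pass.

Pass 1: Select minimum 8 at index 2, swap -> [8, 11, 16, 29, 21]
Pass 2: Select minimum 11 at index 1, swap -> [8, 11, 16, 29, 21]
Pass 3: Select minimum 16 at index 2, swap -> [8, 11, 16, 29, 21]


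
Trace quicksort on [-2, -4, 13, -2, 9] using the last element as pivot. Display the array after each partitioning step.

Partition 1: pivot=9 at index 3 -> [-2, -4, -2, 9, 13]
Partition 2: pivot=-2 at index 2 -> [-2, -4, -2, 9, 13]
Partition 3: pivot=-4 at index 0 -> [-4, -2, -2, 9, 13]


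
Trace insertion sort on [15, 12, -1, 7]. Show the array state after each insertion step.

First element 15 is already 'sorted'
Insert 12: shifted 1 elements -> [12, 15, -1, 7]
Insert -1: shifted 2 elements -> [-1, 12, 15, 7]
Insert 7: shifted 2 elements -> [-1, 7, 12, 15]


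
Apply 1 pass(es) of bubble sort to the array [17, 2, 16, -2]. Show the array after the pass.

After pass 1: [2, 16, -2, 17] (3 swaps)
Total swaps: 3


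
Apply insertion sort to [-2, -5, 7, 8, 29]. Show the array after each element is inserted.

First element -2 is already 'sorted'
Insert -5: shifted 1 elements -> [-5, -2, 7, 8, 29]
Insert 7: shifted 0 elements -> [-5, -2, 7, 8, 29]
Insert 8: shifted 0 elements -> [-5, -2, 7, 8, 29]
Insert 29: shifted 0 elements -> [-5, -2, 7, 8, 29]


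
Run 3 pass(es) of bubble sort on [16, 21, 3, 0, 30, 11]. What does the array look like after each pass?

After pass 1: [16, 3, 0, 21, 11, 30] (3 swaps)
After pass 2: [3, 0, 16, 11, 21, 30] (3 swaps)
After pass 3: [0, 3, 11, 16, 21, 30] (2 swaps)
Total swaps: 8


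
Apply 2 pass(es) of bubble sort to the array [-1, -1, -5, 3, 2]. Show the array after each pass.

After pass 1: [-1, -5, -1, 2, 3] (2 swaps)
After pass 2: [-5, -1, -1, 2, 3] (1 swaps)
Total swaps: 3


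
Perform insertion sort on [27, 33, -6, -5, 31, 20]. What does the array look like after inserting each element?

First element 27 is already 'sorted'
Insert 33: shifted 0 elements -> [27, 33, -6, -5, 31, 20]
Insert -6: shifted 2 elements -> [-6, 27, 33, -5, 31, 20]
Insert -5: shifted 2 elements -> [-6, -5, 27, 33, 31, 20]
Insert 31: shifted 1 elements -> [-6, -5, 27, 31, 33, 20]
Insert 20: shifted 3 elements -> [-6, -5, 20, 27, 31, 33]


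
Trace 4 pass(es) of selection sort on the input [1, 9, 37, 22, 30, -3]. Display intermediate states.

Pass 1: Select minimum -3 at index 5, swap -> [-3, 9, 37, 22, 30, 1]
Pass 2: Select minimum 1 at index 5, swap -> [-3, 1, 37, 22, 30, 9]
Pass 3: Select minimum 9 at index 5, swap -> [-3, 1, 9, 22, 30, 37]
Pass 4: Select minimum 22 at index 3, swap -> [-3, 1, 9, 22, 30, 37]


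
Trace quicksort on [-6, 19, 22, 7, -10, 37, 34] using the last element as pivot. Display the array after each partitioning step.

Partition 1: pivot=34 at index 5 -> [-6, 19, 22, 7, -10, 34, 37]
Partition 2: pivot=-10 at index 0 -> [-10, 19, 22, 7, -6, 34, 37]
Partition 3: pivot=-6 at index 1 -> [-10, -6, 22, 7, 19, 34, 37]
Partition 4: pivot=19 at index 3 -> [-10, -6, 7, 19, 22, 34, 37]


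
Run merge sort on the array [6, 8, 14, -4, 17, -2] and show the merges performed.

Divide and conquer:
  Merge [8] + [14] -> [8, 14]
  Merge [6] + [8, 14] -> [6, 8, 14]
  Merge [17] + [-2] -> [-2, 17]
  Merge [-4] + [-2, 17] -> [-4, -2, 17]
  Merge [6, 8, 14] + [-4, -2, 17] -> [-4, -2, 6, 8, 14, 17]


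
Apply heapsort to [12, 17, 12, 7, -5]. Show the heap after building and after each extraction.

Build heap: [17, 12, 12, 7, -5]
Extract 17: [12, 7, 12, -5, 17]
Extract 12: [12, 7, -5, 12, 17]
Extract 12: [7, -5, 12, 12, 17]
Extract 7: [-5, 7, 12, 12, 17]


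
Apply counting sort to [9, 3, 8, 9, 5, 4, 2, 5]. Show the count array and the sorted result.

Count array: [0, 0, 1, 1, 1, 2, 0, 0, 1, 2]
(count[i] = number of elements equal to i)
Cumulative count: [0, 0, 1, 2, 3, 5, 5, 5, 6, 8]
Sorted: [2, 3, 4, 5, 5, 8, 9, 9]


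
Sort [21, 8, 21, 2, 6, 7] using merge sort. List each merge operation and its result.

Divide and conquer:
  Merge [8] + [21] -> [8, 21]
  Merge [21] + [8, 21] -> [8, 21, 21]
  Merge [6] + [7] -> [6, 7]
  Merge [2] + [6, 7] -> [2, 6, 7]
  Merge [8, 21, 21] + [2, 6, 7] -> [2, 6, 7, 8, 21, 21]


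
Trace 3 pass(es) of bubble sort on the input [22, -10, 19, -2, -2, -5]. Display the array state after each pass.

After pass 1: [-10, 19, -2, -2, -5, 22] (5 swaps)
After pass 2: [-10, -2, -2, -5, 19, 22] (3 swaps)
After pass 3: [-10, -2, -5, -2, 19, 22] (1 swaps)
Total swaps: 9


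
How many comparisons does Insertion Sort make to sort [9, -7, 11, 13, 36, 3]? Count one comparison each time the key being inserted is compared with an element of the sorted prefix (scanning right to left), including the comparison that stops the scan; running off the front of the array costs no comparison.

Insert -7: 9 > -7 (shift), reached front = 1 comparison(s) -> [-7, 9, 11, 13, 36, 3]
Insert 11: 9 <= 11 (stop) = 1 comparison(s) -> [-7, 9, 11, 13, 36, 3]
Insert 13: 11 <= 13 (stop) = 1 comparison(s) -> [-7, 9, 11, 13, 36, 3]
Insert 36: 13 <= 36 (stop) = 1 comparison(s) -> [-7, 9, 11, 13, 36, 3]
Insert 3: 36 > 3 (shift), 13 > 3 (shift), 11 > 3 (shift), 9 > 3 (shift), -7 <= 3 (stop) = 5 comparison(s) -> [-7, 3, 9, 11, 13, 36]
Total comparisons: 1 + 1 + 1 + 1 + 5 = 9


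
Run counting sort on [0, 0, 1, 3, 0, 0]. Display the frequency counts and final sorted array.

Count array: [4, 1, 0, 1]
(count[i] = number of elements equal to i)
Cumulative count: [4, 5, 5, 6]
Sorted: [0, 0, 0, 0, 1, 3]


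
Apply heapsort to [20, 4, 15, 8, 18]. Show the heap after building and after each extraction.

Build heap: [20, 18, 15, 8, 4]
Extract 20: [18, 8, 15, 4, 20]
Extract 18: [15, 8, 4, 18, 20]
Extract 15: [8, 4, 15, 18, 20]
Extract 8: [4, 8, 15, 18, 20]


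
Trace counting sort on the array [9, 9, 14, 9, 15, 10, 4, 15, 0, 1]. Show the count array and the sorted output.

Count array: [1, 1, 0, 0, 1, 0, 0, 0, 0, 3, 1, 0, 0, 0, 1, 2]
(count[i] = number of elements equal to i)
Cumulative count: [1, 2, 2, 2, 3, 3, 3, 3, 3, 6, 7, 7, 7, 7, 8, 10]
Sorted: [0, 1, 4, 9, 9, 9, 10, 14, 15, 15]


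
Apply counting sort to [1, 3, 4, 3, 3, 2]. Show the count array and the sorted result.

Count array: [0, 1, 1, 3, 1]
(count[i] = number of elements equal to i)
Cumulative count: [0, 1, 2, 5, 6]
Sorted: [1, 2, 3, 3, 3, 4]


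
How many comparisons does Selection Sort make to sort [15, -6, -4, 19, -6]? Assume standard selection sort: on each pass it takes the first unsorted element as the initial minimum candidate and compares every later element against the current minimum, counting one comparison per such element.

Pass 1: scan indices 1..4 for the minimum = 4 comparison(s); min is -6, place at index 0 -> [-6, 15, -4, 19, -6]
Pass 2: scan indices 2..4 for the minimum = 3 comparison(s); min is -6, place at index 1 -> [-6, -6, -4, 19, 15]
Pass 3: scan indices 3..4 for the minimum = 2 comparison(s); min is -4, place at index 2 -> [-6, -6, -4, 19, 15]
Pass 4: scan indices 4..4 for the minimum = 1 comparison(s); min is 15, place at index 3 -> [-6, -6, -4, 15, 19]
Selection sort always scans the whole unsorted suffix, so the count is (n-1) + (n-2) + ... + 1 = n(n-1)/2 = 5*4/2 = 10 regardless of the input order.
Total comparisons: 4 + 3 + 2 + 1 = 10
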